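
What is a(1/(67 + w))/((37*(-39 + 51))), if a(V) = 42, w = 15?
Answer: 7/74 ≈ 0.094595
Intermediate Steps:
a(1/(67 + w))/((37*(-39 + 51))) = 42/((37*(-39 + 51))) = 42/((37*12)) = 42/444 = 42*(1/444) = 7/74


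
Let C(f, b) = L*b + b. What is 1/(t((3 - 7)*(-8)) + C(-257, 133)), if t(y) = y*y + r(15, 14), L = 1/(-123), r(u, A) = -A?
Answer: 123/140456 ≈ 0.00087572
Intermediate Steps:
L = -1/123 ≈ -0.0081301
t(y) = -14 + y**2 (t(y) = y*y - 1*14 = y**2 - 14 = -14 + y**2)
C(f, b) = 122*b/123 (C(f, b) = -b/123 + b = 122*b/123)
1/(t((3 - 7)*(-8)) + C(-257, 133)) = 1/((-14 + ((3 - 7)*(-8))**2) + (122/123)*133) = 1/((-14 + (-4*(-8))**2) + 16226/123) = 1/((-14 + 32**2) + 16226/123) = 1/((-14 + 1024) + 16226/123) = 1/(1010 + 16226/123) = 1/(140456/123) = 123/140456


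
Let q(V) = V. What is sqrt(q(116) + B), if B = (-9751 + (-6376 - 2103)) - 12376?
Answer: I*sqrt(30490) ≈ 174.61*I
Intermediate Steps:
B = -30606 (B = (-9751 - 8479) - 12376 = -18230 - 12376 = -30606)
sqrt(q(116) + B) = sqrt(116 - 30606) = sqrt(-30490) = I*sqrt(30490)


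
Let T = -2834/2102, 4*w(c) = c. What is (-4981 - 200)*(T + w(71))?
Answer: -357245493/4204 ≈ -84978.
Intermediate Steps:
w(c) = c/4
T = -1417/1051 (T = -2834*1/2102 = -1417/1051 ≈ -1.3482)
(-4981 - 200)*(T + w(71)) = (-4981 - 200)*(-1417/1051 + (¼)*71) = -5181*(-1417/1051 + 71/4) = -5181*68953/4204 = -357245493/4204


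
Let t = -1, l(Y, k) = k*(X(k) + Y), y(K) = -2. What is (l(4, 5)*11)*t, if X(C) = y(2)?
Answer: -110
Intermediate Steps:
X(C) = -2
l(Y, k) = k*(-2 + Y)
(l(4, 5)*11)*t = ((5*(-2 + 4))*11)*(-1) = ((5*2)*11)*(-1) = (10*11)*(-1) = 110*(-1) = -110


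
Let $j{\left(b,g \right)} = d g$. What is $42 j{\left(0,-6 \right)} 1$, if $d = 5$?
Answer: $-1260$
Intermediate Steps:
$j{\left(b,g \right)} = 5 g$
$42 j{\left(0,-6 \right)} 1 = 42 \cdot 5 \left(-6\right) 1 = 42 \left(-30\right) 1 = \left(-1260\right) 1 = -1260$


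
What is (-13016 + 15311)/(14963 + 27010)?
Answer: 45/823 ≈ 0.054678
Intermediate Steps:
(-13016 + 15311)/(14963 + 27010) = 2295/41973 = 2295*(1/41973) = 45/823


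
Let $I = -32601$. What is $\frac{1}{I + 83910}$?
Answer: $\frac{1}{51309} \approx 1.949 \cdot 10^{-5}$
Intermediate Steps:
$\frac{1}{I + 83910} = \frac{1}{-32601 + 83910} = \frac{1}{51309}$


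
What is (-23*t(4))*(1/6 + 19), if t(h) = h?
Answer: -5290/3 ≈ -1763.3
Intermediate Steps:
(-23*t(4))*(1/6 + 19) = (-23*4)*(1/6 + 19) = -92*(⅙ + 19) = -92*115/6 = -5290/3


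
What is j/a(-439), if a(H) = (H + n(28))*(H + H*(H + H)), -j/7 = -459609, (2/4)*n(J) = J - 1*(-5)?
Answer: -3217263/143606119 ≈ -0.022403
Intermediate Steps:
n(J) = 10 + 2*J (n(J) = 2*(J - 1*(-5)) = 2*(J + 5) = 2*(5 + J) = 10 + 2*J)
j = 3217263 (j = -7*(-459609) = 3217263)
a(H) = (66 + H)*(H + 2*H²) (a(H) = (H + (10 + 2*28))*(H + H*(H + H)) = (H + (10 + 56))*(H + H*(2*H)) = (H + 66)*(H + 2*H²) = (66 + H)*(H + 2*H²))
j/a(-439) = 3217263/((-439*(66 + 2*(-439)² + 133*(-439)))) = 3217263/((-439*(66 + 2*192721 - 58387))) = 3217263/((-439*(66 + 385442 - 58387))) = 3217263/((-439*327121)) = 3217263/(-143606119) = 3217263*(-1/143606119) = -3217263/143606119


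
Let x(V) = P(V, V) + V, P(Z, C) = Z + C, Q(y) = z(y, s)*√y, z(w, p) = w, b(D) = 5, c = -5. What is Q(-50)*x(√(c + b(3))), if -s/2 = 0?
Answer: 0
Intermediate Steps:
s = 0 (s = -2*0 = 0)
Q(y) = y^(3/2) (Q(y) = y*√y = y^(3/2))
P(Z, C) = C + Z
x(V) = 3*V (x(V) = (V + V) + V = 2*V + V = 3*V)
Q(-50)*x(√(c + b(3))) = (-50)^(3/2)*(3*√(-5 + 5)) = (-250*I*√2)*(3*√0) = (-250*I*√2)*(3*0) = -250*I*√2*0 = 0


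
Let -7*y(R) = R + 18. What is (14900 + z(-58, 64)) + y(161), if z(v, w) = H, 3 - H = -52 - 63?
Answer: 104947/7 ≈ 14992.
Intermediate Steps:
y(R) = -18/7 - R/7 (y(R) = -(R + 18)/7 = -(18 + R)/7 = -18/7 - R/7)
H = 118 (H = 3 - (-52 - 63) = 3 - 1*(-115) = 3 + 115 = 118)
z(v, w) = 118
(14900 + z(-58, 64)) + y(161) = (14900 + 118) + (-18/7 - 1/7*161) = 15018 + (-18/7 - 23) = 15018 - 179/7 = 104947/7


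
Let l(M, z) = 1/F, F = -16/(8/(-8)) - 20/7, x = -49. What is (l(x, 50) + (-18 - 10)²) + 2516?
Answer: 303607/92 ≈ 3300.1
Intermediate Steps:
F = 92/7 (F = -16/(8*(-⅛)) - 20*⅐ = -16/(-1) - 20/7 = -16*(-1) - 20/7 = 16 - 20/7 = 92/7 ≈ 13.143)
l(M, z) = 7/92 (l(M, z) = 1/(92/7) = 7/92)
(l(x, 50) + (-18 - 10)²) + 2516 = (7/92 + (-18 - 10)²) + 2516 = (7/92 + (-28)²) + 2516 = (7/92 + 784) + 2516 = 72135/92 + 2516 = 303607/92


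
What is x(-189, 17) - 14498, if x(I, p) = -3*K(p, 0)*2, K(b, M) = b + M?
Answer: -14600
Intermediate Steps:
K(b, M) = M + b
x(I, p) = -6*p (x(I, p) = -3*(0 + p)*2 = -3*p*2 = -6*p)
x(-189, 17) - 14498 = -6*17 - 14498 = -102 - 14498 = -14600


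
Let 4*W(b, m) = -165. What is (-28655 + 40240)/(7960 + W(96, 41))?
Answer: 1324/905 ≈ 1.4630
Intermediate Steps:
W(b, m) = -165/4 (W(b, m) = (¼)*(-165) = -165/4)
(-28655 + 40240)/(7960 + W(96, 41)) = (-28655 + 40240)/(7960 - 165/4) = 11585/(31675/4) = 11585*(4/31675) = 1324/905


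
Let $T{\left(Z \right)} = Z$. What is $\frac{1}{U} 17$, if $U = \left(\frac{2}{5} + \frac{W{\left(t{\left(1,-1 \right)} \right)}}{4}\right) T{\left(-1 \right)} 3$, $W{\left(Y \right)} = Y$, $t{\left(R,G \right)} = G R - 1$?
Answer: $\frac{170}{3} \approx 56.667$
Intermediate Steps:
$t{\left(R,G \right)} = -1 + G R$
$U = \frac{3}{10}$ ($U = \left(\frac{2}{5} + \frac{-1 - 1}{4}\right) \left(-1\right) 3 = \left(2 \cdot \frac{1}{5} + \left(-1 - 1\right) \frac{1}{4}\right) \left(-1\right) 3 = \left(\frac{2}{5} - \frac{1}{2}\right) \left(-1\right) 3 = \left(- \frac{1}{10}\right) \left(-1\right) 3 = \frac{1}{10} \cdot 3 = \frac{3}{10} \approx 0.3$)
$\frac{1}{U} 17 = \frac{1}{\frac{3}{10}} \cdot 17 = \frac{10}{3} \cdot 17 = \frac{170}{3}$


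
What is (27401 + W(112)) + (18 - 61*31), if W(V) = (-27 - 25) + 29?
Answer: 25505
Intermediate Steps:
W(V) = -23 (W(V) = -52 + 29 = -23)
(27401 + W(112)) + (18 - 61*31) = (27401 - 23) + (18 - 61*31) = 27378 + (18 - 1891) = 27378 - 1873 = 25505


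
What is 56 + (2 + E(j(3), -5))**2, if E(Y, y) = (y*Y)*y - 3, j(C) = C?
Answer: 5532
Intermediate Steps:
E(Y, y) = -3 + Y*y**2 (E(Y, y) = (Y*y)*y - 3 = Y*y**2 - 3 = -3 + Y*y**2)
56 + (2 + E(j(3), -5))**2 = 56 + (2 + (-3 + 3*(-5)**2))**2 = 56 + (2 + (-3 + 3*25))**2 = 56 + (2 + (-3 + 75))**2 = 56 + (2 + 72)**2 = 56 + 74**2 = 56 + 5476 = 5532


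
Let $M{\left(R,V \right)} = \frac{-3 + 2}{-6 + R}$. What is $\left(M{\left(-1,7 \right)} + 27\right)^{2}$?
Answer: $\frac{36100}{49} \approx 736.73$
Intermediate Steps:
$M{\left(R,V \right)} = - \frac{1}{-6 + R}$
$\left(M{\left(-1,7 \right)} + 27\right)^{2} = \left(- \frac{1}{-6 - 1} + 27\right)^{2} = \left(- \frac{1}{-7} + 27\right)^{2} = \left(\left(-1\right) \left(- \frac{1}{7}\right) + 27\right)^{2} = \left(\frac{1}{7} + 27\right)^{2} = \left(\frac{190}{7}\right)^{2} = \frac{36100}{49}$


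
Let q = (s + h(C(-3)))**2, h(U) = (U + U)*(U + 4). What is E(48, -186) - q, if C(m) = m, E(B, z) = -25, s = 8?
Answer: -29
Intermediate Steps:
h(U) = 2*U*(4 + U) (h(U) = (2*U)*(4 + U) = 2*U*(4 + U))
q = 4 (q = (8 + 2*(-3)*(4 - 3))**2 = (8 + 2*(-3)*1)**2 = (8 - 6)**2 = 2**2 = 4)
E(48, -186) - q = -25 - 1*4 = -25 - 4 = -29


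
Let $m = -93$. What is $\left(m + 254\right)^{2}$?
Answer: $25921$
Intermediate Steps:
$\left(m + 254\right)^{2} = \left(-93 + 254\right)^{2} = 161^{2} = 25921$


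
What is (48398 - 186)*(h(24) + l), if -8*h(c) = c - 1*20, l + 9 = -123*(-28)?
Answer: 165584114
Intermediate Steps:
l = 3435 (l = -9 - 123*(-28) = -9 + 3444 = 3435)
h(c) = 5/2 - c/8 (h(c) = -(c - 1*20)/8 = -(c - 20)/8 = -(-20 + c)/8 = 5/2 - c/8)
(48398 - 186)*(h(24) + l) = (48398 - 186)*((5/2 - ⅛*24) + 3435) = 48212*((5/2 - 3) + 3435) = 48212*(-½ + 3435) = 48212*(6869/2) = 165584114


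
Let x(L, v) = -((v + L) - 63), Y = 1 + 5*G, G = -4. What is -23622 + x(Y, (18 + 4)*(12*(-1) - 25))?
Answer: -22726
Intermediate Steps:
Y = -19 (Y = 1 + 5*(-4) = 1 - 20 = -19)
x(L, v) = 63 - L - v (x(L, v) = -((L + v) - 63) = -(-63 + L + v) = 63 - L - v)
-23622 + x(Y, (18 + 4)*(12*(-1) - 25)) = -23622 + (63 - 1*(-19) - (18 + 4)*(12*(-1) - 25)) = -23622 + (63 + 19 - 22*(-12 - 25)) = -23622 + (63 + 19 - 22*(-37)) = -23622 + (63 + 19 - 1*(-814)) = -23622 + (63 + 19 + 814) = -23622 + 896 = -22726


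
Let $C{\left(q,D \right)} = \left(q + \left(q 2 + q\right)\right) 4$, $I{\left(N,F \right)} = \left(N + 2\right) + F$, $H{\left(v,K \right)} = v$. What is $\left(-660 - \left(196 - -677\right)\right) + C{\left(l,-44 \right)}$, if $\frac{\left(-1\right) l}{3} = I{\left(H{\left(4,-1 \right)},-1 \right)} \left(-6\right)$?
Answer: $-93$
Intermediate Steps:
$I{\left(N,F \right)} = 2 + F + N$ ($I{\left(N,F \right)} = \left(2 + N\right) + F = 2 + F + N$)
$l = 90$ ($l = - 3 \left(2 - 1 + 4\right) \left(-6\right) = - 3 \cdot 5 \left(-6\right) = \left(-3\right) \left(-30\right) = 90$)
$C{\left(q,D \right)} = 16 q$ ($C{\left(q,D \right)} = \left(q + \left(2 q + q\right)\right) 4 = \left(q + 3 q\right) 4 = 4 q 4 = 16 q$)
$\left(-660 - \left(196 - -677\right)\right) + C{\left(l,-44 \right)} = \left(-660 - \left(196 - -677\right)\right) + 16 \cdot 90 = \left(-660 - \left(196 + 677\right)\right) + 1440 = \left(-660 - 873\right) + 1440 = -1533 + 1440 = -93$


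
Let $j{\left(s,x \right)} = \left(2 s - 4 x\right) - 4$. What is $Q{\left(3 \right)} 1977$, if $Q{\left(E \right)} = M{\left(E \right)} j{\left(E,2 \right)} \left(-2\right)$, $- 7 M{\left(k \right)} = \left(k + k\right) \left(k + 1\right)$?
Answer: $- \frac{569376}{7} \approx -81339.0$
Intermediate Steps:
$j{\left(s,x \right)} = -4 - 4 x + 2 s$ ($j{\left(s,x \right)} = \left(- 4 x + 2 s\right) - 4 = -4 - 4 x + 2 s$)
$M{\left(k \right)} = - \frac{2 k \left(1 + k\right)}{7}$ ($M{\left(k \right)} = - \frac{\left(k + k\right) \left(k + 1\right)}{7} = - \frac{2 k \left(1 + k\right)}{7}$)
$Q{\left(E \right)} = \frac{4 E \left(1 + E\right) \left(-12 + 2 E\right)}{7}$ ($Q{\left(E \right)} = - \frac{2 E \left(1 + E\right)}{7} \left(-4 - 8 + 2 E\right) \left(-2\right) = - \frac{2 E \left(1 + E\right)}{7} \left(-12 + 2 E\right) \left(-2\right) = - \frac{2 E \left(1 + E\right) \left(-12 + 2 E\right)}{7} \left(-2\right) = \frac{4 E \left(1 + E\right) \left(-12 + 2 E\right)}{7}$)
$Q{\left(3 \right)} 1977 = \frac{8}{7} \cdot 3 \left(1 + 3\right) \left(-6 + 3\right) 1977 = \frac{8}{7} \cdot 3 \cdot 4 \left(-3\right) 1977 = \left(- \frac{288}{7}\right) 1977 = - \frac{569376}{7}$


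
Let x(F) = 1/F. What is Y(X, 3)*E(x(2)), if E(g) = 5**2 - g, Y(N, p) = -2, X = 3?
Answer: -49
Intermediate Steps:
x(F) = 1/F
E(g) = 25 - g
Y(X, 3)*E(x(2)) = -2*(25 - 1/2) = -2*49/2 = -49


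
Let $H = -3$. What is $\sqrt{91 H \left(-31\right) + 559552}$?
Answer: $\sqrt{568015} \approx 753.67$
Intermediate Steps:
$\sqrt{91 H \left(-31\right) + 559552} = \sqrt{91 \left(-3\right) \left(-31\right) + 559552} = \sqrt{\left(-273\right) \left(-31\right) + 559552} = \sqrt{8463 + 559552} = \sqrt{568015}$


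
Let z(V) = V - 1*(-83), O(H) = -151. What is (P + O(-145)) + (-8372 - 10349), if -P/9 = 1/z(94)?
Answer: -1113451/59 ≈ -18872.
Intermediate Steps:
z(V) = 83 + V (z(V) = V + 83 = 83 + V)
P = -3/59 (P = -9/(83 + 94) = -9/177 = -9*1/177 = -3/59 ≈ -0.050847)
(P + O(-145)) + (-8372 - 10349) = (-3/59 - 151) + (-8372 - 10349) = -8912/59 - 18721 = -1113451/59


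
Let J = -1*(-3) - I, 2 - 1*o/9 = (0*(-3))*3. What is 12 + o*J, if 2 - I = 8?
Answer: 174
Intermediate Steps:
I = -6 (I = 2 - 1*8 = 2 - 8 = -6)
o = 18 (o = 18 - 9*0*(-3)*3 = 18 - 0*3 = 18 - 9*0 = 18 + 0 = 18)
J = 9 (J = -1*(-3) - 1*(-6) = 3 + 6 = 9)
12 + o*J = 12 + 18*9 = 12 + 162 = 174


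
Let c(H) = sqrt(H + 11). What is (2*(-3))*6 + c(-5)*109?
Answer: -36 + 109*sqrt(6) ≈ 230.99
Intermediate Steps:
c(H) = sqrt(11 + H)
(2*(-3))*6 + c(-5)*109 = (2*(-3))*6 + sqrt(11 - 5)*109 = -6*6 + sqrt(6)*109 = -36 + 109*sqrt(6)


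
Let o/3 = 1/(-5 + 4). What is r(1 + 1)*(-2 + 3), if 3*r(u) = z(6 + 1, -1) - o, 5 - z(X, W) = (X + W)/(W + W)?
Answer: 11/3 ≈ 3.6667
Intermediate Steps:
o = -3 (o = 3/(-5 + 4) = 3/(-1) = 3*(-1) = -3)
z(X, W) = 5 - (W + X)/(2*W) (z(X, W) = 5 - (X + W)/(W + W) = 5 - (W + X)/(2*W))
r(u) = 11/3 (r(u) = ((1/2)*(-(6 + 1) + 9*(-1))/(-1) - 1*(-3))/3 = ((1/2)*(-1)*(-1*7 - 9) + 3)/3 = ((1/2)*(-1)*(-7 - 9) + 3)/3 = ((1/2)*(-1)*(-16) + 3)/3 = (8 + 3)/3 = (1/3)*11 = 11/3)
r(1 + 1)*(-2 + 3) = 11*(-2 + 3)/3 = (11/3)*1 = 11/3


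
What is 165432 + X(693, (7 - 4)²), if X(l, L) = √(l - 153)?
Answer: 165432 + 6*√15 ≈ 1.6546e+5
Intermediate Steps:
X(l, L) = √(-153 + l)
165432 + X(693, (7 - 4)²) = 165432 + √(-153 + 693) = 165432 + √540 = 165432 + 6*√15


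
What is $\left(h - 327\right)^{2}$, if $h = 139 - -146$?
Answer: $1764$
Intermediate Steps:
$h = 285$ ($h = 139 + 146 = 285$)
$\left(h - 327\right)^{2} = \left(285 - 327\right)^{2} = \left(-42\right)^{2} = 1764$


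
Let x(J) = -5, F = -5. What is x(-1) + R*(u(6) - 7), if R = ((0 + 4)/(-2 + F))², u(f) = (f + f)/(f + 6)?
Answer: -341/49 ≈ -6.9592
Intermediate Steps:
u(f) = 2*f/(6 + f) (u(f) = (2*f)/(6 + f) = 2*f/(6 + f))
R = 16/49 (R = ((0 + 4)/(-2 - 5))² = (4/(-7))² = (4*(-⅐))² = (-4/7)² = 16/49 ≈ 0.32653)
x(-1) + R*(u(6) - 7) = -5 + 16*(2*6/(6 + 6) - 7)/49 = -5 + 16*(2*6/12 - 7)/49 = -5 + 16*(2*6*(1/12) - 7)/49 = -5 + 16*(1 - 7)/49 = -5 + (16/49)*(-6) = -5 - 96/49 = -341/49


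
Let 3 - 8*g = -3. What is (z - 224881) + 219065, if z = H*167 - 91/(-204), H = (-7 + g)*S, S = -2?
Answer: -760523/204 ≈ -3728.1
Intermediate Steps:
g = 3/4 (g = 3/8 - 1/8*(-3) = 3/8 + 3/8 = 3/4 ≈ 0.75000)
H = 25/2 (H = (-7 + 3/4)*(-2) = -25/4*(-2) = 25/2 ≈ 12.500)
z = 425941/204 (z = (25/2)*167 - 91/(-204) = 4175/2 - 91*(-1/204) = 4175/2 + 91/204 = 425941/204 ≈ 2087.9)
(z - 224881) + 219065 = (425941/204 - 224881) + 219065 = -45449783/204 + 219065 = -760523/204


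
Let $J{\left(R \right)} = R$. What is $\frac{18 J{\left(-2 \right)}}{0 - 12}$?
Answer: $3$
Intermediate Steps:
$\frac{18 J{\left(-2 \right)}}{0 - 12} = \frac{18 \left(-2\right)}{0 - 12} = - \frac{36}{-12} = \left(-36\right) \left(- \frac{1}{12}\right) = 3$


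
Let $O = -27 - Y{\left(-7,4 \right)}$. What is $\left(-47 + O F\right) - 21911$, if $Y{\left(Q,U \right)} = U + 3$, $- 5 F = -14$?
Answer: $- \frac{110266}{5} \approx -22053.0$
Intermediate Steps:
$F = \frac{14}{5}$ ($F = \left(- \frac{1}{5}\right) \left(-14\right) = \frac{14}{5} \approx 2.8$)
$Y{\left(Q,U \right)} = 3 + U$
$O = -34$ ($O = -27 - \left(3 + 4\right) = -27 - 7 = -34$)
$\left(-47 + O F\right) - 21911 = \left(-47 - \frac{476}{5}\right) - 21911 = - \frac{711}{5} - 21911 = - \frac{110266}{5}$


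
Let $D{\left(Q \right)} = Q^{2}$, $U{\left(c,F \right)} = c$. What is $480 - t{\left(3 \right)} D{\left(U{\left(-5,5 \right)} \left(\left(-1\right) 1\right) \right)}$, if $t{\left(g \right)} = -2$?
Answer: $530$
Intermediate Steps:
$480 - t{\left(3 \right)} D{\left(U{\left(-5,5 \right)} \left(\left(-1\right) 1\right) \right)} = 480 - - 2 \left(- 5 \left(\left(-1\right) 1\right)\right)^{2} = 480 - - 2 \left(\left(-5\right) \left(-1\right)\right)^{2} = 480 - - 2 \cdot 5^{2} = 480 - \left(-2\right) 25 = 480 - -50 = 480 + 50 = 530$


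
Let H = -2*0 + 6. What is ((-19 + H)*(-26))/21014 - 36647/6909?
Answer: -54840344/10370409 ≈ -5.2882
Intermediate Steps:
H = 6 (H = 0 + 6 = 6)
((-19 + H)*(-26))/21014 - 36647/6909 = ((-19 + 6)*(-26))/21014 - 36647/6909 = -13*(-26)*(1/21014) - 36647*1/6909 = 338*(1/21014) - 36647/6909 = 169/10507 - 36647/6909 = -54840344/10370409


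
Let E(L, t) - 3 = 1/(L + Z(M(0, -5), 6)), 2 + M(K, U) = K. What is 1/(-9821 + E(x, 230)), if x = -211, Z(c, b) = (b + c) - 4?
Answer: -211/2071599 ≈ -0.00010185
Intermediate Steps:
M(K, U) = -2 + K
Z(c, b) = -4 + b + c
E(L, t) = 3 + 1/L (E(L, t) = 3 + 1/(L + (-4 + 6 + (-2 + 0))) = 3 + 1/(L + (-4 + 6 - 2)) = 3 + 1/(L + 0) = 3 + 1/L)
1/(-9821 + E(x, 230)) = 1/(-9821 + (3 + 1/(-211))) = 1/(-9821 + (3 - 1/211)) = 1/(-9821 + 632/211) = 1/(-2071599/211) = -211/2071599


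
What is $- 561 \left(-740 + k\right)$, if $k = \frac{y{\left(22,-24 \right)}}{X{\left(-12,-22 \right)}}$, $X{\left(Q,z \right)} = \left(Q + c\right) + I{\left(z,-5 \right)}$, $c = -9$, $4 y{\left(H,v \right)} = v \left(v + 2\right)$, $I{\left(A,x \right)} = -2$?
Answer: $\frac{9622272}{23} \approx 4.1836 \cdot 10^{5}$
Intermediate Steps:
$y{\left(H,v \right)} = \frac{v \left(2 + v\right)}{4}$ ($y{\left(H,v \right)} = \frac{v \left(v + 2\right)}{4} = \frac{v \left(2 + v\right)}{4}$)
$X{\left(Q,z \right)} = -11 + Q$ ($X{\left(Q,z \right)} = \left(Q - 9\right) - 2 = \left(-9 + Q\right) - 2 = -11 + Q$)
$k = - \frac{132}{23}$ ($k = \frac{\frac{1}{4} \left(-24\right) \left(2 - 24\right)}{-11 - 12} = \frac{\frac{1}{4} \left(-24\right) \left(-22\right)}{-23} = 132 \left(- \frac{1}{23}\right) = - \frac{132}{23} \approx -5.7391$)
$- 561 \left(-740 + k\right) = - 561 \left(-740 - \frac{132}{23}\right) = \left(-561\right) \left(- \frac{17152}{23}\right) = \frac{9622272}{23}$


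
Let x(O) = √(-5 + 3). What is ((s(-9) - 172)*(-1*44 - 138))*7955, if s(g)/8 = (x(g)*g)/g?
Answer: 249023320 - 11582480*I*√2 ≈ 2.4902e+8 - 1.638e+7*I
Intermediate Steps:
x(O) = I*√2 (x(O) = √(-2) = I*√2)
s(g) = 8*I*√2 (s(g) = 8*(((I*√2)*g)/g) = 8*((I*g*√2)/g) = 8*(I*√2) = 8*I*√2)
((s(-9) - 172)*(-1*44 - 138))*7955 = ((8*I*√2 - 172)*(-1*44 - 138))*7955 = ((-172 + 8*I*√2)*(-44 - 138))*7955 = ((-172 + 8*I*√2)*(-182))*7955 = (31304 - 1456*I*√2)*7955 = 249023320 - 11582480*I*√2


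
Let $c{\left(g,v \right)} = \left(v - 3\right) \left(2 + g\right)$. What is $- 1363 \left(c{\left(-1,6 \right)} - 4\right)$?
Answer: $1363$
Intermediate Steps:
$c{\left(g,v \right)} = \left(-3 + v\right) \left(2 + g\right)$
$- 1363 \left(c{\left(-1,6 \right)} - 4\right) = - 1363 \left(\left(-6 - -3 + 2 \cdot 6 - 6\right) - 4\right) = - 1363 \left(\left(-6 + 3 + 12 - 6\right) - 4\right) = - 1363 \left(3 - 4\right) = \left(-1363\right) \left(-1\right) = 1363$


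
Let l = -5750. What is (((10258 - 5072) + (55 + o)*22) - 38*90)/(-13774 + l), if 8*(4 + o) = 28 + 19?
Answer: -4023/26032 ≈ -0.15454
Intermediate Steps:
o = 15/8 (o = -4 + (28 + 19)/8 = -4 + (⅛)*47 = -4 + 47/8 = 15/8 ≈ 1.8750)
(((10258 - 5072) + (55 + o)*22) - 38*90)/(-13774 + l) = (((10258 - 5072) + (55 + 15/8)*22) - 38*90)/(-13774 - 5750) = ((5186 + (455/8)*22) - 3420)/(-19524) = ((5186 + 5005/4) - 3420)*(-1/19524) = (25749/4 - 3420)*(-1/19524) = (12069/4)*(-1/19524) = -4023/26032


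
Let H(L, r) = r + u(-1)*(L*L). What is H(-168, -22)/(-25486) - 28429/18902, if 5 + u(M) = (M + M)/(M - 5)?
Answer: 882747287/240868186 ≈ 3.6649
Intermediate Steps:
u(M) = -5 + 2*M/(-5 + M) (u(M) = -5 + (M + M)/(M - 5) = -5 + (2*M)/(-5 + M) = -5 + 2*M/(-5 + M))
H(L, r) = r - 14*L**2/3 (H(L, r) = r + ((25 - 3*(-1))/(-5 - 1))*(L*L) = r + ((25 + 3)/(-6))*L**2 = r + (-1/6*28)*L**2 = r - 14*L**2/3)
H(-168, -22)/(-25486) - 28429/18902 = (-22 - 14/3*(-168)**2)/(-25486) - 28429/18902 = (-22 - 14/3*28224)*(-1/25486) - 28429*1/18902 = (-22 - 131712)*(-1/25486) - 28429/18902 = -131734*(-1/25486) - 28429/18902 = 65867/12743 - 28429/18902 = 882747287/240868186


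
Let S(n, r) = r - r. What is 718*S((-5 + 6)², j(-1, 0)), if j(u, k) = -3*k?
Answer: 0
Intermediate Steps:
S(n, r) = 0
718*S((-5 + 6)², j(-1, 0)) = 718*0 = 0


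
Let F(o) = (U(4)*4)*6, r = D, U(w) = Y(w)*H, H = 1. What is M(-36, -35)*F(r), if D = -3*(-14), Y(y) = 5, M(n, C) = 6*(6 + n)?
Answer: -21600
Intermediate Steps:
M(n, C) = 36 + 6*n
U(w) = 5 (U(w) = 5*1 = 5)
D = 42
r = 42
F(o) = 120 (F(o) = (5*4)*6 = 20*6 = 120)
M(-36, -35)*F(r) = (36 + 6*(-36))*120 = (36 - 216)*120 = -180*120 = -21600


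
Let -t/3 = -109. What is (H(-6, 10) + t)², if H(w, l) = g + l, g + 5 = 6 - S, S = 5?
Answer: 110889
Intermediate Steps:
t = 327 (t = -3*(-109) = 327)
g = -4 (g = -5 + (6 - 1*5) = -5 + (6 - 5) = -5 + 1 = -4)
H(w, l) = -4 + l
(H(-6, 10) + t)² = ((-4 + 10) + 327)² = (6 + 327)² = 333² = 110889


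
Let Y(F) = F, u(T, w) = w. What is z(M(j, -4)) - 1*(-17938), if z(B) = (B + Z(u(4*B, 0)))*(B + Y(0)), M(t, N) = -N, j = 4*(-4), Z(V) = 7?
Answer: 17982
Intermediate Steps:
j = -16
z(B) = B*(7 + B) (z(B) = (B + 7)*(B + 0) = (7 + B)*B = B*(7 + B))
z(M(j, -4)) - 1*(-17938) = (-1*(-4))*(7 - 1*(-4)) - 1*(-17938) = 4*(7 + 4) + 17938 = 4*11 + 17938 = 44 + 17938 = 17982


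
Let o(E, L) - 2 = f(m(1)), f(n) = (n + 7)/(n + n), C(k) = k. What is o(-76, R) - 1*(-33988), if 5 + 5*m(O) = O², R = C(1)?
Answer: 271889/8 ≈ 33986.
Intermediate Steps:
R = 1
m(O) = -1 + O²/5
f(n) = (7 + n)/(2*n) (f(n) = (7 + n)/((2*n)) = (7 + n)*(1/(2*n)) = (7 + n)/(2*n))
o(E, L) = -15/8 (o(E, L) = 2 + (7 + (-1 + (⅕)*1²))/(2*(-1 + (⅕)*1²)) = 2 + (7 + (-1 + (⅕)*1))/(2*(-1 + (⅕)*1)) = 2 + (7 + (-1 + ⅕))/(2*(-1 + ⅕)) = 2 + (7 - ⅘)/(2*(-⅘)) = 2 + (½)*(-5/4)*(31/5) = 2 - 31/8 = -15/8)
o(-76, R) - 1*(-33988) = -15/8 - 1*(-33988) = -15/8 + 33988 = 271889/8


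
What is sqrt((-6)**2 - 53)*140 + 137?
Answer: 137 + 140*I*sqrt(17) ≈ 137.0 + 577.23*I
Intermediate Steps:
sqrt((-6)**2 - 53)*140 + 137 = sqrt(36 - 53)*140 + 137 = sqrt(-17)*140 + 137 = (I*sqrt(17))*140 + 137 = 140*I*sqrt(17) + 137 = 137 + 140*I*sqrt(17)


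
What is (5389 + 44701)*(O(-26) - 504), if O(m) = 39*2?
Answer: -21338340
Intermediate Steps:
O(m) = 78
(5389 + 44701)*(O(-26) - 504) = (5389 + 44701)*(78 - 504) = 50090*(-426) = -21338340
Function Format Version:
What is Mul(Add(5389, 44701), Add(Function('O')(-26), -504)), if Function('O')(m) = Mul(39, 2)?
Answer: -21338340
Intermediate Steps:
Function('O')(m) = 78
Mul(Add(5389, 44701), Add(Function('O')(-26), -504)) = Mul(Add(5389, 44701), Add(78, -504)) = Mul(50090, -426) = -21338340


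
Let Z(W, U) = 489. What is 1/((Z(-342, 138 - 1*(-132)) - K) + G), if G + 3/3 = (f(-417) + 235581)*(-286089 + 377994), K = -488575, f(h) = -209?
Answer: 1/21632352723 ≈ 4.6227e-11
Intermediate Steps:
G = 21631863659 (G = -1 + (-209 + 235581)*(-286089 + 377994) = -1 + 235372*91905 = -1 + 21631863660 = 21631863659)
1/((Z(-342, 138 - 1*(-132)) - K) + G) = 1/((489 - 1*(-488575)) + 21631863659) = 1/((489 + 488575) + 21631863659) = 1/(489064 + 21631863659) = 1/21632352723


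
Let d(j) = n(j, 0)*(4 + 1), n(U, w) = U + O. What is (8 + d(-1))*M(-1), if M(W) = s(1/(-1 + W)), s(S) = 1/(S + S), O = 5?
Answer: -28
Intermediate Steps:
n(U, w) = 5 + U (n(U, w) = U + 5 = 5 + U)
d(j) = 25 + 5*j (d(j) = (5 + j)*(4 + 1) = (5 + j)*5 = 25 + 5*j)
s(S) = 1/(2*S)
M(W) = -1/2 + W/2 (M(W) = 1/(2*(1/(-1 + W))) = (-1 + W)/2 = -1/2 + W/2)
(8 + d(-1))*M(-1) = (8 + (25 + 5*(-1)))*(-1/2 + (1/2)*(-1)) = (8 + (25 - 5))*(-1/2 - 1/2) = (8 + 20)*(-1) = 28*(-1) = -28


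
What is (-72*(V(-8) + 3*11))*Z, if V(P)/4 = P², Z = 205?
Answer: -4265640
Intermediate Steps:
V(P) = 4*P²
(-72*(V(-8) + 3*11))*Z = -72*(4*(-8)² + 3*11)*205 = -72*(4*64 + 33)*205 = -72*(256 + 33)*205 = -72*289*205 = -20808*205 = -4265640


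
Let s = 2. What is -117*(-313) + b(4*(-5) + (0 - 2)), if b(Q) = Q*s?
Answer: 36577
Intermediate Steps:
b(Q) = 2*Q (b(Q) = Q*2 = 2*Q)
-117*(-313) + b(4*(-5) + (0 - 2)) = -117*(-313) + 2*(4*(-5) + (0 - 2)) = 36621 + 2*(-20 - 2) = 36621 + 2*(-22) = 36621 - 44 = 36577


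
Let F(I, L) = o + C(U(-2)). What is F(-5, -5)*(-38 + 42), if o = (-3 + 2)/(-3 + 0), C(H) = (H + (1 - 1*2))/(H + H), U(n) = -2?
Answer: 13/3 ≈ 4.3333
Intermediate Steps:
C(H) = (-1 + H)/(2*H) (C(H) = (H + (1 - 2))/((2*H)) = (H - 1)*(1/(2*H)) = (-1 + H)*(1/(2*H)) = (-1 + H)/(2*H))
o = 1/3 (o = -1/(-3) = -1*(-1/3) = 1/3 ≈ 0.33333)
F(I, L) = 13/12 (F(I, L) = 1/3 + (1/2)*(-1 - 2)/(-2) = 1/3 + (1/2)*(-1/2)*(-3) = 1/3 + 3/4 = 13/12)
F(-5, -5)*(-38 + 42) = 13*(-38 + 42)/12 = (13/12)*4 = 13/3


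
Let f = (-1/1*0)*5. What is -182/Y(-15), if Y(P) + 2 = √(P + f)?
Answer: 364/19 + 182*I*√15/19 ≈ 19.158 + 37.099*I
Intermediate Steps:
f = 0 (f = (-1*1*0)*5 = -1*0*5 = 0*5 = 0)
Y(P) = -2 + √P (Y(P) = -2 + √(P + 0) = -2 + √P)
-182/Y(-15) = -182/(-2 + √(-15)) = -182/(-2 + I*√15)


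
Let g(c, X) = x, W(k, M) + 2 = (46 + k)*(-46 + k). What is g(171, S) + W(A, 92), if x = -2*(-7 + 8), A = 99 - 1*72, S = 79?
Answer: -1391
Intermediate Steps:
A = 27 (A = 99 - 72 = 27)
W(k, M) = -2 + (-46 + k)*(46 + k) (W(k, M) = -2 + (46 + k)*(-46 + k) = -2 + (-46 + k)*(46 + k))
x = -2 (x = -2*1 = -2)
g(c, X) = -2
g(171, S) + W(A, 92) = -2 + (-2118 + 27²) = -2 + (-2118 + 729) = -2 - 1389 = -1391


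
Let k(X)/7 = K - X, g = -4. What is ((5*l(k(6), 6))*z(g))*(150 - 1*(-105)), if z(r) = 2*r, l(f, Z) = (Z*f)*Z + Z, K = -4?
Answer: 25642800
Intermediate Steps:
k(X) = -28 - 7*X (k(X) = 7*(-4 - X) = -28 - 7*X)
l(f, Z) = Z + f*Z² (l(f, Z) = f*Z² + Z = Z + f*Z²)
((5*l(k(6), 6))*z(g))*(150 - 1*(-105)) = ((5*(6*(1 + 6*(-28 - 7*6))))*(2*(-4)))*(150 - 1*(-105)) = ((5*(6*(1 + 6*(-28 - 42))))*(-8))*(150 + 105) = ((5*(6*(1 + 6*(-70))))*(-8))*255 = ((5*(6*(1 - 420)))*(-8))*255 = ((5*(6*(-419)))*(-8))*255 = ((5*(-2514))*(-8))*255 = -12570*(-8)*255 = 100560*255 = 25642800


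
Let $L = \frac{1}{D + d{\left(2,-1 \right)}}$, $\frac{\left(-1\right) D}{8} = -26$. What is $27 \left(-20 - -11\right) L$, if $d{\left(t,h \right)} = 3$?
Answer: $- \frac{243}{211} \approx -1.1517$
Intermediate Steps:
$D = 208$ ($D = \left(-8\right) \left(-26\right) = 208$)
$L = \frac{1}{211}$ ($L = \frac{1}{208 + 3} = \frac{1}{211} \approx 0.0047393$)
$27 \left(-20 - -11\right) L = 27 \left(-20 - -11\right) \frac{1}{211} = 27 \left(-20 + 11\right) \frac{1}{211} = 27 \left(-9\right) \frac{1}{211} = \left(-243\right) \frac{1}{211} = - \frac{243}{211}$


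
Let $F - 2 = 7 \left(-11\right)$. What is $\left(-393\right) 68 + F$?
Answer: $-26799$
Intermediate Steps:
$F = -75$ ($F = 2 + 7 \left(-11\right) = 2 - 77 = -75$)
$\left(-393\right) 68 + F = \left(-393\right) 68 - 75 = -26724 - 75 = -26799$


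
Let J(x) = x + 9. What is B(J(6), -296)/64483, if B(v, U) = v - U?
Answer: 311/64483 ≈ 0.0048230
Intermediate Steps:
J(x) = 9 + x
B(J(6), -296)/64483 = ((9 + 6) - 1*(-296))/64483 = (15 + 296)*(1/64483) = 311*(1/64483) = 311/64483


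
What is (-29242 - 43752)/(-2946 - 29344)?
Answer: 36497/16145 ≈ 2.2606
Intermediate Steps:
(-29242 - 43752)/(-2946 - 29344) = -72994/(-32290) = -72994*(-1/32290) = 36497/16145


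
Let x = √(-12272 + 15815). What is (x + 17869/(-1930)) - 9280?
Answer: -17928269/1930 + √3543 ≈ -9229.7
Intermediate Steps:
x = √3543 ≈ 59.523
(x + 17869/(-1930)) - 9280 = (√3543 + 17869/(-1930)) - 9280 = (√3543 + 17869*(-1/1930)) - 9280 = (√3543 - 17869/1930) - 9280 = (-17869/1930 + √3543) - 9280 = -17928269/1930 + √3543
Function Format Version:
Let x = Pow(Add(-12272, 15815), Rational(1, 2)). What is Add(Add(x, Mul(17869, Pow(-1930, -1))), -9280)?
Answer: Add(Rational(-17928269, 1930), Pow(3543, Rational(1, 2))) ≈ -9229.7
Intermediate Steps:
x = Pow(3543, Rational(1, 2)) ≈ 59.523
Add(Add(x, Mul(17869, Pow(-1930, -1))), -9280) = Add(Add(Pow(3543, Rational(1, 2)), Mul(17869, Pow(-1930, -1))), -9280) = Add(Add(Pow(3543, Rational(1, 2)), Mul(17869, Rational(-1, 1930))), -9280) = Add(Add(Pow(3543, Rational(1, 2)), Rational(-17869, 1930)), -9280) = Add(Add(Rational(-17869, 1930), Pow(3543, Rational(1, 2))), -9280) = Add(Rational(-17928269, 1930), Pow(3543, Rational(1, 2)))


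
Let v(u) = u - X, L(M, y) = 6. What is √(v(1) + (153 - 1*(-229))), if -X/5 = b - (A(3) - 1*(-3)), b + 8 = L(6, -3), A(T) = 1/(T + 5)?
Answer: √5718/4 ≈ 18.904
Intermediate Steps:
A(T) = 1/(5 + T)
b = -2 (b = -8 + 6 = -2)
X = 205/8 (X = -5*(-2 - (1/(5 + 3) - 1*(-3))) = -5*(-2 - (1/8 + 3)) = -5*(-2 - (⅛ + 3)) = -5*(-2 - 1*25/8) = -5*(-2 - 25/8) = -5*(-41/8) = 205/8 ≈ 25.625)
v(u) = -205/8 + u (v(u) = u - 1*205/8 = u - 205/8 = -205/8 + u)
√(v(1) + (153 - 1*(-229))) = √((-205/8 + 1) + (153 - 1*(-229))) = √(-197/8 + (153 + 229)) = √(-197/8 + 382) = √(2859/8) = √5718/4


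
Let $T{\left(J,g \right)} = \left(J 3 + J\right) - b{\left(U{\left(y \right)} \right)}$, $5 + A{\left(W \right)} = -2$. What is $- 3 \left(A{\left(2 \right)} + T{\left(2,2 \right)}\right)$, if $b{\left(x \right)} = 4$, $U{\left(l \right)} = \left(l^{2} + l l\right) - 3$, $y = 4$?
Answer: $9$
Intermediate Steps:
$U{\left(l \right)} = -3 + 2 l^{2}$ ($U{\left(l \right)} = \left(l^{2} + l^{2}\right) - 3 = 2 l^{2} - 3 = -3 + 2 l^{2}$)
$A{\left(W \right)} = -7$ ($A{\left(W \right)} = -5 - 2 = -7$)
$T{\left(J,g \right)} = -4 + 4 J$ ($T{\left(J,g \right)} = \left(J 3 + J\right) - 4 = \left(3 J + J\right) - 4 = 4 J - 4 = -4 + 4 J$)
$- 3 \left(A{\left(2 \right)} + T{\left(2,2 \right)}\right) = - 3 \left(-7 + \left(-4 + 4 \cdot 2\right)\right) = - 3 \left(-7 + \left(-4 + 8\right)\right) = - 3 \left(-7 + 4\right) = - 3 \left(-3\right) = \left(-1\right) \left(-9\right) = 9$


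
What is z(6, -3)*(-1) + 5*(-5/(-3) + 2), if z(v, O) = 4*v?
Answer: -17/3 ≈ -5.6667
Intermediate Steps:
z(6, -3)*(-1) + 5*(-5/(-3) + 2) = (4*6)*(-1) + 5*(-5/(-3) + 2) = 24*(-1) + 5*(-5*(-⅓) + 2) = -24 + 5*(5/3 + 2) = -24 + 5*(11/3) = -24 + 55/3 = -17/3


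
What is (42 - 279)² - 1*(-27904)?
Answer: 84073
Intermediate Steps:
(42 - 279)² - 1*(-27904) = (-237)² + 27904 = 56169 + 27904 = 84073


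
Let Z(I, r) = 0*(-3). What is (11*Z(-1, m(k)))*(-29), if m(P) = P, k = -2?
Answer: 0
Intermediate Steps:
Z(I, r) = 0
(11*Z(-1, m(k)))*(-29) = (11*0)*(-29) = 0*(-29) = 0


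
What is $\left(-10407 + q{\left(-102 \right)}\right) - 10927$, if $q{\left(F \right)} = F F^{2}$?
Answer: $-1082542$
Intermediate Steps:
$q{\left(F \right)} = F^{3}$
$\left(-10407 + q{\left(-102 \right)}\right) - 10927 = \left(-10407 + \left(-102\right)^{3}\right) - 10927 = \left(-10407 - 1061208\right) - 10927 = -1071615 - 10927 = -1082542$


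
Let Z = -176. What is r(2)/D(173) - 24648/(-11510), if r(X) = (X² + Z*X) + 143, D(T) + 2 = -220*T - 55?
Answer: 470933683/219363335 ≈ 2.1468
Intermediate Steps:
D(T) = -57 - 220*T (D(T) = -2 + (-220*T - 55) = -2 + (-55 - 220*T) = -57 - 220*T)
r(X) = 143 + X² - 176*X (r(X) = (X² - 176*X) + 143 = 143 + X² - 176*X)
r(2)/D(173) - 24648/(-11510) = (143 + 2² - 176*2)/(-57 - 220*173) - 24648/(-11510) = (143 + 4 - 352)/(-57 - 38060) - 24648*(-1/11510) = -205/(-38117) + 12324/5755 = -205*(-1/38117) + 12324/5755 = 205/38117 + 12324/5755 = 470933683/219363335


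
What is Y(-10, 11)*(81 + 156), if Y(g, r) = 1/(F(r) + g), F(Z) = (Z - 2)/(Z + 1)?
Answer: -948/37 ≈ -25.622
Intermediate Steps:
F(Z) = (-2 + Z)/(1 + Z)
Y(g, r) = 1/(g + (-2 + r)/(1 + r)) (Y(g, r) = 1/((-2 + r)/(1 + r) + g) = 1/(g + (-2 + r)/(1 + r)))
Y(-10, 11)*(81 + 156) = ((1 + 11)/(-2 + 11 - 10*(1 + 11)))*(81 + 156) = (12/(-2 + 11 - 10*12))*237 = (12/(-2 + 11 - 120))*237 = (12/(-111))*237 = -1/111*12*237 = -4/37*237 = -948/37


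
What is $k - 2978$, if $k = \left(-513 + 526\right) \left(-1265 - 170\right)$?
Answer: $-21633$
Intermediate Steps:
$k = -18655$ ($k = 13 \left(-1435\right) = -18655$)
$k - 2978 = -18655 - 2978 = -21633$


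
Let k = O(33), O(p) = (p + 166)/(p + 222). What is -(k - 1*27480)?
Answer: 7007201/255 ≈ 27479.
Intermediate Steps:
O(p) = (166 + p)/(222 + p)
k = 199/255 (k = (166 + 33)/(222 + 33) = 199/255 ≈ 0.78039)
-(k - 1*27480) = -(199/255 - 1*27480) = -(199/255 - 27480) = -1*(-7007201/255) = 7007201/255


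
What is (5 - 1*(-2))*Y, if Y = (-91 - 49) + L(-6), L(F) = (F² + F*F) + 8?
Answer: -420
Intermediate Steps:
L(F) = 8 + 2*F² (L(F) = (F² + F²) + 8 = 2*F² + 8 = 8 + 2*F²)
Y = -60 (Y = (-91 - 49) + (8 + 2*(-6)²) = -140 + (8 + 2*36) = -140 + (8 + 72) = -140 + 80 = -60)
(5 - 1*(-2))*Y = (5 - 1*(-2))*(-60) = (5 + 2)*(-60) = 7*(-60) = -420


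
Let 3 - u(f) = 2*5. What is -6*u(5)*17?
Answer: 714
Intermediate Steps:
u(f) = -7 (u(f) = 3 - 2*5 = 3 - 1*10 = 3 - 10 = -7)
-6*u(5)*17 = -6*(-7)*17 = 42*17 = 714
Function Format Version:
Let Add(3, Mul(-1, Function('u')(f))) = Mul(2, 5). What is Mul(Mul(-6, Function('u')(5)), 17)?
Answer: 714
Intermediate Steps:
Function('u')(f) = -7 (Function('u')(f) = Add(3, Mul(-1, Mul(2, 5))) = Add(3, Mul(-1, 10)) = Add(3, -10) = -7)
Mul(Mul(-6, Function('u')(5)), 17) = Mul(Mul(-6, -7), 17) = Mul(42, 17) = 714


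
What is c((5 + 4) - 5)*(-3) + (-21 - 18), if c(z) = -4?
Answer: -27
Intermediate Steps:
c((5 + 4) - 5)*(-3) + (-21 - 18) = -4*(-3) + (-21 - 18) = 12 - 39 = -27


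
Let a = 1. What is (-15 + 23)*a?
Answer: 8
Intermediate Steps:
(-15 + 23)*a = (-15 + 23)*1 = 8*1 = 8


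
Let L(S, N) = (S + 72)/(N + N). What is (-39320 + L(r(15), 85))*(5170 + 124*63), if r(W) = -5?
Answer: -43388005503/85 ≈ -5.1045e+8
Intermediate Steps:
L(S, N) = (72 + S)/(2*N) (L(S, N) = (72 + S)/((2*N)) = (72 + S)*(1/(2*N)) = (72 + S)/(2*N))
(-39320 + L(r(15), 85))*(5170 + 124*63) = (-39320 + (1/2)*(72 - 5)/85)*(5170 + 124*63) = (-39320 + (1/2)*(1/85)*67)*(5170 + 7812) = (-39320 + 67/170)*12982 = -6684333/170*12982 = -43388005503/85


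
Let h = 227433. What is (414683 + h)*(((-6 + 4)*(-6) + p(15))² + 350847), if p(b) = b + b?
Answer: 226417164876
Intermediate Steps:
p(b) = 2*b
(414683 + h)*(((-6 + 4)*(-6) + p(15))² + 350847) = (414683 + 227433)*(((-6 + 4)*(-6) + 2*15)² + 350847) = 642116*((-2*(-6) + 30)² + 350847) = 642116*((12 + 30)² + 350847) = 642116*(42² + 350847) = 642116*(1764 + 350847) = 642116*352611 = 226417164876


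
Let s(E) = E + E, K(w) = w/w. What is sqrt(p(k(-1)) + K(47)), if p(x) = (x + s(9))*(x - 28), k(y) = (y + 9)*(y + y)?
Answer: I*sqrt(87) ≈ 9.3274*I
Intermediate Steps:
K(w) = 1
s(E) = 2*E
k(y) = 2*y*(9 + y) (k(y) = (9 + y)*(2*y) = 2*y*(9 + y))
p(x) = (-28 + x)*(18 + x) (p(x) = (x + 2*9)*(x - 28) = (x + 18)*(-28 + x) = (18 + x)*(-28 + x) = (-28 + x)*(18 + x))
sqrt(p(k(-1)) + K(47)) = sqrt((-504 + (2*(-1)*(9 - 1))**2 - 20*(-1)*(9 - 1)) + 1) = sqrt((-504 + (2*(-1)*8)**2 - 20*(-1)*8) + 1) = sqrt((-504 + (-16)**2 - 10*(-16)) + 1) = sqrt((-504 + 256 + 160) + 1) = sqrt(-88 + 1) = sqrt(-87) = I*sqrt(87)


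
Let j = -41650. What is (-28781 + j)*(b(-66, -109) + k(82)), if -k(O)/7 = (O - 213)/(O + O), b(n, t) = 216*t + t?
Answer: 273143743425/164 ≈ 1.6655e+9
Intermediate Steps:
b(n, t) = 217*t
k(O) = -7*(-213 + O)/(2*O) (k(O) = -7*(O - 213)/(O + O) = -7*(-213 + O)/(2*O))
(-28781 + j)*(b(-66, -109) + k(82)) = (-28781 - 41650)*(217*(-109) + (7/2)*(213 - 1*82)/82) = -70431*(-23653 + (7/2)*(1/82)*(213 - 82)) = -70431*(-23653 + (7/2)*(1/82)*131) = -70431*(-23653 + 917/164) = -70431*(-3878175/164) = 273143743425/164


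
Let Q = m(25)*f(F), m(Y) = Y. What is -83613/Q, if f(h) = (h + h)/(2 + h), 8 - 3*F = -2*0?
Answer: -585291/200 ≈ -2926.5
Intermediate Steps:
F = 8/3 (F = 8/3 - (-2)*0/3 = 8/3 - 1/3*0 = 8/3 + 0 = 8/3 ≈ 2.6667)
f(h) = 2*h/(2 + h) (f(h) = (2*h)/(2 + h) = 2*h/(2 + h))
Q = 200/7 (Q = 25*(2*(8/3)/(2 + 8/3)) = 25*(2*(8/3)/(14/3)) = 25*(2*(8/3)*(3/14)) = 25*(8/7) = 200/7 ≈ 28.571)
-83613/Q = -83613/200/7 = -83613*7/200 = -585291/200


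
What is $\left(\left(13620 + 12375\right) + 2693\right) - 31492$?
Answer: $-2804$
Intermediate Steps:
$\left(\left(13620 + 12375\right) + 2693\right) - 31492 = \left(25995 + 2693\right) - 31492 = 28688 - 31492 = -2804$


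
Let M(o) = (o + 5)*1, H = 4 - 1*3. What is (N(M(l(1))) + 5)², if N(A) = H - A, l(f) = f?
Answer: 0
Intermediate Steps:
H = 1 (H = 4 - 3 = 1)
M(o) = 5 + o (M(o) = (5 + o)*1 = 5 + o)
N(A) = 1 - A
(N(M(l(1))) + 5)² = ((1 - (5 + 1)) + 5)² = ((1 - 1*6) + 5)² = ((1 - 6) + 5)² = (-5 + 5)² = 0² = 0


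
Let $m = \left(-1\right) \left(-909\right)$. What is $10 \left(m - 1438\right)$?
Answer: $-5290$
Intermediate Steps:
$m = 909$
$10 \left(m - 1438\right) = 10 \left(909 - 1438\right) = 10 \left(-529\right) = -5290$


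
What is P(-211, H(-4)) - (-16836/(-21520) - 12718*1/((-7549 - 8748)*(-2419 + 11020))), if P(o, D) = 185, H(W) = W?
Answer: 138921649619387/754117273860 ≈ 184.22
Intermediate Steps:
P(-211, H(-4)) - (-16836/(-21520) - 12718*1/((-7549 - 8748)*(-2419 + 11020))) = 185 - (-16836/(-21520) - 12718*1/((-7549 - 8748)*(-2419 + 11020))) = 185 - (-16836*(-1/21520) - 12718/((-16297*8601))) = 185 - (4209/5380 - 12718/(-140170497)) = 185 - (4209/5380 - 12718*(-1/140170497)) = 185 - (4209/5380 + 12718/140170497) = 185 - 1*590046044713/754117273860 = 185 - 590046044713/754117273860 = 138921649619387/754117273860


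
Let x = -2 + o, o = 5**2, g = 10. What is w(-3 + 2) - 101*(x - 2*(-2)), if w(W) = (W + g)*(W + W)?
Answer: -2745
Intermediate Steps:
o = 25
x = 23 (x = -2 + 25 = 23)
w(W) = 2*W*(10 + W) (w(W) = (W + 10)*(W + W) = (10 + W)*(2*W) = 2*W*(10 + W))
w(-3 + 2) - 101*(x - 2*(-2)) = 2*(-3 + 2)*(10 + (-3 + 2)) - 101*(23 - 2*(-2)) = 2*(-1)*(10 - 1) - 101*(23 + 4) = 2*(-1)*9 - 101*27 = -18 - 2727 = -2745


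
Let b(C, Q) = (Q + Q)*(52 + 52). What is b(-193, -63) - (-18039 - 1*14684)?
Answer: 19619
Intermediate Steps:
b(C, Q) = 208*Q (b(C, Q) = (2*Q)*104 = 208*Q)
b(-193, -63) - (-18039 - 1*14684) = 208*(-63) - (-18039 - 1*14684) = -13104 - (-18039 - 14684) = -13104 - 1*(-32723) = -13104 + 32723 = 19619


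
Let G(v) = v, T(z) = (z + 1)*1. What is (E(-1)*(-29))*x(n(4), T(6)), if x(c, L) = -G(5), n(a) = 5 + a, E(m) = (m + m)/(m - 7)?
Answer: 145/4 ≈ 36.250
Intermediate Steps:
T(z) = 1 + z (T(z) = (1 + z)*1 = 1 + z)
E(m) = 2*m/(-7 + m) (E(m) = (2*m)/(-7 + m) = 2*m/(-7 + m))
x(c, L) = -5 (x(c, L) = -1*5 = -5)
(E(-1)*(-29))*x(n(4), T(6)) = ((2*(-1)/(-7 - 1))*(-29))*(-5) = ((2*(-1)/(-8))*(-29))*(-5) = ((2*(-1)*(-⅛))*(-29))*(-5) = ((¼)*(-29))*(-5) = -29/4*(-5) = 145/4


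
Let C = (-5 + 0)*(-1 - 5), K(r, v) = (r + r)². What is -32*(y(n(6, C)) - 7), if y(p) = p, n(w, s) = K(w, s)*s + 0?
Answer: -138016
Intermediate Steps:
K(r, v) = 4*r² (K(r, v) = (2*r)² = 4*r²)
C = 30 (C = -5*(-6) = 30)
n(w, s) = 4*s*w² (n(w, s) = (4*w²)*s + 0 = 4*s*w² + 0 = 4*s*w²)
-32*(y(n(6, C)) - 7) = -32*(4*30*6² - 7) = -32*(4*30*36 - 7) = -32*(4320 - 7) = -32*4313 = -138016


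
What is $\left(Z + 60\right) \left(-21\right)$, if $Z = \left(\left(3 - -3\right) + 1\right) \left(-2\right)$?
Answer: $-966$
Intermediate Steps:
$Z = -14$ ($Z = \left(\left(3 + 3\right) + 1\right) \left(-2\right) = \left(6 + 1\right) \left(-2\right) = 7 \left(-2\right) = -14$)
$\left(Z + 60\right) \left(-21\right) = \left(-14 + 60\right) \left(-21\right) = 46 \left(-21\right) = -966$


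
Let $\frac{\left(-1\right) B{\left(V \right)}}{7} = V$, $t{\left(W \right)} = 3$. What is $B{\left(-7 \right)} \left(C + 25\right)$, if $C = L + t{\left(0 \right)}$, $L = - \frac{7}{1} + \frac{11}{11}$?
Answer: $1078$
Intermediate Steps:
$L = -6$ ($L = \left(-7\right) 1 + 11 \cdot \frac{1}{11} = -7 + 1 = -6$)
$B{\left(V \right)} = - 7 V$
$C = -3$ ($C = -6 + 3 = -3$)
$B{\left(-7 \right)} \left(C + 25\right) = \left(-7\right) \left(-7\right) \left(-3 + 25\right) = 49 \cdot 22 = 1078$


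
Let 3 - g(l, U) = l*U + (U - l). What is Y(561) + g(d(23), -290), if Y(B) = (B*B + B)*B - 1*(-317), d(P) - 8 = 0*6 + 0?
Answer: 176876140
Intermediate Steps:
d(P) = 8 (d(P) = 8 + (0*6 + 0) = 8 + (0 + 0) = 8 + 0 = 8)
Y(B) = 317 + B*(B + B²) (Y(B) = (B² + B)*B + 317 = (B + B²)*B + 317 = B*(B + B²) + 317 = 317 + B*(B + B²))
g(l, U) = 3 + l - U - U*l (g(l, U) = 3 - (l*U + (U - l)) = 3 - (U*l + (U - l)) = 3 - (U - l + U*l) = 3 + (l - U - U*l) = 3 + l - U - U*l)
Y(561) + g(d(23), -290) = (317 + 561² + 561³) + (3 + 8 - 1*(-290) - 1*(-290)*8) = (317 + 314721 + 176558481) + (3 + 8 + 290 + 2320) = 176873519 + 2621 = 176876140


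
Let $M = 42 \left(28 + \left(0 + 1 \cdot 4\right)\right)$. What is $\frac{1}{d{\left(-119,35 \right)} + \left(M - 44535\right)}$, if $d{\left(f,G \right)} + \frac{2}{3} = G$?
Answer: $- \frac{3}{129470} \approx -2.3171 \cdot 10^{-5}$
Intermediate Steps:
$d{\left(f,G \right)} = - \frac{2}{3} + G$
$M = 1344$ ($M = 42 \left(28 + \left(0 + 4\right)\right) = 42 \left(28 + 4\right) = 42 \cdot 32 = 1344$)
$\frac{1}{d{\left(-119,35 \right)} + \left(M - 44535\right)} = \frac{1}{\left(- \frac{2}{3} + 35\right) + \left(1344 - 44535\right)} = \frac{1}{\frac{103}{3} + \left(1344 - 44535\right)} = \frac{1}{\frac{103}{3} - 43191} = \frac{1}{- \frac{129470}{3}} = - \frac{3}{129470}$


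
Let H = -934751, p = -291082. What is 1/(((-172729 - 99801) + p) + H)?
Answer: -1/1498363 ≈ -6.6740e-7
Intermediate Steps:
1/(((-172729 - 99801) + p) + H) = 1/(((-172729 - 99801) - 291082) - 934751) = 1/((-272530 - 291082) - 934751) = 1/(-563612 - 934751) = 1/(-1498363) = -1/1498363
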